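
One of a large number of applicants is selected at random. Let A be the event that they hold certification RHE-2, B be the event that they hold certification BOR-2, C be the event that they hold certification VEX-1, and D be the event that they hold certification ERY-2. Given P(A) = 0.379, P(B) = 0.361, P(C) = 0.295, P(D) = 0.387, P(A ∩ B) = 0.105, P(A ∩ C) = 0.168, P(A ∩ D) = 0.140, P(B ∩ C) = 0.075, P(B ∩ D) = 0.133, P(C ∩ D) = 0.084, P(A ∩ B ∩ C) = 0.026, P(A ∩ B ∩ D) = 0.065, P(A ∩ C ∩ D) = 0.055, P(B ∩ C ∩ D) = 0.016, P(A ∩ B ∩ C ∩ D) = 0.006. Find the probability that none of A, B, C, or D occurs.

0.127

Using inclusion–exclusion:
P(A ∪ B ∪ C ∪ D) = 0.379 + 0.361 + 0.295 + 0.387 − 0.105 − 0.168 − 0.140 − 0.075 − 0.133 − 0.084 + 0.026 + 0.065 + 0.055 + 0.016 − 0.006 = 0.873
P(none) = 1 − 0.873 = 0.127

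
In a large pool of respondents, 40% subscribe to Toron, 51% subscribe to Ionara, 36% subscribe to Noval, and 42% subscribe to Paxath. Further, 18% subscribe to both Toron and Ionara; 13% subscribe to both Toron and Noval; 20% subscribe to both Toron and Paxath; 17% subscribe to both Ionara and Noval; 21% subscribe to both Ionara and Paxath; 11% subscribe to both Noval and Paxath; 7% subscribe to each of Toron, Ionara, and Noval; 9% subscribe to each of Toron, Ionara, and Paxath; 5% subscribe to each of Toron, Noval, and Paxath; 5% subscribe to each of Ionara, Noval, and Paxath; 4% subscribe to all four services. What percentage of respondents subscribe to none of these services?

9%

Inclusion–exclusion gives
P(≥1) = 40 + 51 + 36 + 42 − 18 − 13 − 20 − 17 − 21 − 11 + 7 + 9 + 5 + 5 − 4 = 91%
P(none) = 100% − 91% = 9%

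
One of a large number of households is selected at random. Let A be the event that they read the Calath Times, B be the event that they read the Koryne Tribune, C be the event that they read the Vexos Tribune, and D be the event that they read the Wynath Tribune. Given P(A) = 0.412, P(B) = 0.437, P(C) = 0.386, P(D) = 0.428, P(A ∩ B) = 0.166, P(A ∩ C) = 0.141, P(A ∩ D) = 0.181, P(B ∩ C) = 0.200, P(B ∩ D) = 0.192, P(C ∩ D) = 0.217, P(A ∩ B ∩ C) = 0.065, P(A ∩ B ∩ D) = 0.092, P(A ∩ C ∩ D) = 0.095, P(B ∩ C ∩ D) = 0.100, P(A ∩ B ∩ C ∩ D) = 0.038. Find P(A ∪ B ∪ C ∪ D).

0.880

Apply inclusion-exclusion:
P(A ∪ B ∪ C ∪ D) = 0.412 + 0.437 + 0.386 + 0.428 − 0.166 − 0.141 − 0.181 − 0.200 − 0.192 − 0.217 + 0.065 + 0.092 + 0.095 + 0.100 − 0.038 = 0.880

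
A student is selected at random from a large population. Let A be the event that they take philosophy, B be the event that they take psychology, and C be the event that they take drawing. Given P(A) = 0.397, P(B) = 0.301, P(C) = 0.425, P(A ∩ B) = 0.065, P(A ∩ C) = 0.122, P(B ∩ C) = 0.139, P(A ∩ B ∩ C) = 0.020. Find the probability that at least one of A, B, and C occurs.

0.817

Inclusion–exclusion gives
P(A ∪ B ∪ C) = 0.397 + 0.301 + 0.425 − 0.065 − 0.122 − 0.139 + 0.020 = 0.817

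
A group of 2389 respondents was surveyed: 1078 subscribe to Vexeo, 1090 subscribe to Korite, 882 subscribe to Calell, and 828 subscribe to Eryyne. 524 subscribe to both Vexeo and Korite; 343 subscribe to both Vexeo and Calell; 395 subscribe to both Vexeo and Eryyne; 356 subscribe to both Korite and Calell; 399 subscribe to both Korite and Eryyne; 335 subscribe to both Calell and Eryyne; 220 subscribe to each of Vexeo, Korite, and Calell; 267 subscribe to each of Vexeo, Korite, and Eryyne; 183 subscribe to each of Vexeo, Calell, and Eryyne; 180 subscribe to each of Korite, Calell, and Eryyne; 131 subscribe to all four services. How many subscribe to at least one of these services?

Using inclusion–exclusion:
N(≥1) = 1078 + 1090 + 882 + 828 − 524 − 343 − 395 − 356 − 399 − 335 + 220 + 267 + 183 + 180 − 131 = 2245

2245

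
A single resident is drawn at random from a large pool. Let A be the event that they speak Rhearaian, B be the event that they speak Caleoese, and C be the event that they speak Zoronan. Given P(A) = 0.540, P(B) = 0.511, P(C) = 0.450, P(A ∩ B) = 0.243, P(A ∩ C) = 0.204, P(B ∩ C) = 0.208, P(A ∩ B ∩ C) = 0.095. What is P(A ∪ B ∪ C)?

0.941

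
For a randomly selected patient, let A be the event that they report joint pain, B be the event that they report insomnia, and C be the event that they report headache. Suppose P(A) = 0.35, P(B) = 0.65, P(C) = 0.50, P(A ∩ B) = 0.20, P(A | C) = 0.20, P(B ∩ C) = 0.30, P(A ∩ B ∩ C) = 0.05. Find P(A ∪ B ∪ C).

0.95

P(A ∩ C) = P(C)·P(A|C) = 0.50 × 0.20 = 0.10
Apply inclusion-exclusion:
P(A ∪ B ∪ C) = 0.35 + 0.65 + 0.50 − 0.20 − 0.10 − 0.30 + 0.05 = 0.95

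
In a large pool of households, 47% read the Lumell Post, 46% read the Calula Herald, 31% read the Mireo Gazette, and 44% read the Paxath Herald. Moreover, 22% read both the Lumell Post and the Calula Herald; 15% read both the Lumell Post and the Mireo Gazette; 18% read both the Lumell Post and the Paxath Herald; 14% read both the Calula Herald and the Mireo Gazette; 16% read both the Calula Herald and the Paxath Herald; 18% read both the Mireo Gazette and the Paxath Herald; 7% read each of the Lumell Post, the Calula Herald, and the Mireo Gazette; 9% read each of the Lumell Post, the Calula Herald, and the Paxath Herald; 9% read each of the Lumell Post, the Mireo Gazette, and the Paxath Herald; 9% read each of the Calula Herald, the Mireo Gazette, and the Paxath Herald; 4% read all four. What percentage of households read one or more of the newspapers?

P(union) = 47 + 46 + 31 + 44 − 22 − 15 − 18 − 14 − 16 − 18 + 7 + 9 + 9 + 9 − 4 = 95%

95%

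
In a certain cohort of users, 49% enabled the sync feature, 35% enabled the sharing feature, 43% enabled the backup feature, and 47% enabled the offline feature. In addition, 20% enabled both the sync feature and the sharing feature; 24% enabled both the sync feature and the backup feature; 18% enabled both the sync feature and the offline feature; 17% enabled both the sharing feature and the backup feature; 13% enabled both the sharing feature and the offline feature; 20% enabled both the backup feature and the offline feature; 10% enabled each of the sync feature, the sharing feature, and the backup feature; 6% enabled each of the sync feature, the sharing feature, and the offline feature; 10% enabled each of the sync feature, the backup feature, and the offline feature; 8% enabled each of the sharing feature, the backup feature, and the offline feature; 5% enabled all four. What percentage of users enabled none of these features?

9%

Using inclusion–exclusion:
P(≥1) = 49 + 35 + 43 + 47 − 20 − 24 − 18 − 17 − 13 − 20 + 10 + 6 + 10 + 8 − 5 = 91%
P(none) = 100% − 91% = 9%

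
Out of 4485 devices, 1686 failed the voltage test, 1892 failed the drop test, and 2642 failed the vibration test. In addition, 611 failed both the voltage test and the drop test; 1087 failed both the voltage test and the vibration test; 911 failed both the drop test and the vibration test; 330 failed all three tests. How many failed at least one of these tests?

N(≥1) = 1686 + 1892 + 2642 − 611 − 1087 − 911 + 330 = 3941

3941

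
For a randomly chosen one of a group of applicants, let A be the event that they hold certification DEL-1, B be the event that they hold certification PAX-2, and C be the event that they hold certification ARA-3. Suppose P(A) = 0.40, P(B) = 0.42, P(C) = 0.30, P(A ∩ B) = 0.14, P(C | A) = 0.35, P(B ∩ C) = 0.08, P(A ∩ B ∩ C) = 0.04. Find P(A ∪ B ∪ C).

0.80

P(A ∩ C) = P(A)·P(C|A) = 0.40 × 0.35 = 0.14
P(A ∪ B ∪ C) = 0.40 + 0.42 + 0.30 − 0.14 − 0.14 − 0.08 + 0.04 = 0.80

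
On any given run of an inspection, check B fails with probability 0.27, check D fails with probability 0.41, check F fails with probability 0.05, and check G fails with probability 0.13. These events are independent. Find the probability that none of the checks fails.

0.35597355

Independence gives P(none) = ∏(1 − pᵢ).
P(none) = (1 − 0.27) × (1 − 0.41) × (1 − 0.05) × (1 − 0.13) = 0.73 × 0.59 × 0.95 × 0.87 = 0.35597355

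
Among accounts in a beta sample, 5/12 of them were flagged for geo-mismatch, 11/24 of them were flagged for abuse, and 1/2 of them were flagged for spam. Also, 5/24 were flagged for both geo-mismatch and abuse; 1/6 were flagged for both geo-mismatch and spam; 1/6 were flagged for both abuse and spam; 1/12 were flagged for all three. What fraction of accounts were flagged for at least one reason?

11/12

P(at least one) = 5/12 + 11/24 + 1/2 − 5/24 − 1/6 − 1/6 + 1/12 = 11/12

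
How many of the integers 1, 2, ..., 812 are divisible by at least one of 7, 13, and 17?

208

Apply inclusion-exclusion:
116 + 62 + 47 − 8 − 6 − 3 + 0 = 208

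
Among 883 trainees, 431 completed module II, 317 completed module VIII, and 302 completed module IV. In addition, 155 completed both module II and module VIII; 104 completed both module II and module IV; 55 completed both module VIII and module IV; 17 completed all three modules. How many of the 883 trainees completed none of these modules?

130

Inclusion–exclusion gives
|at least one| = 431 + 317 + 302 − 155 − 104 − 55 + 17 = 753
None: 883 − 753 = 130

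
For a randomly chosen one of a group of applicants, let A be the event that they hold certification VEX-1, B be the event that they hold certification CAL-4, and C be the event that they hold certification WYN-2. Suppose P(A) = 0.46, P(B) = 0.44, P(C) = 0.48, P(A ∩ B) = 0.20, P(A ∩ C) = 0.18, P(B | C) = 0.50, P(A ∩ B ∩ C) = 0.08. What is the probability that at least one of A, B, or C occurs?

0.84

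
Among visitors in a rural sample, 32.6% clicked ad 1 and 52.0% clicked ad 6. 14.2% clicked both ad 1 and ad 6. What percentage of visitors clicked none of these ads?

Apply inclusion-exclusion:
P(at least one) = 32.6 + 52.0 − 14.2 = 70.4%
P(none) = 100% − 70.4% = 29.6%

29.6%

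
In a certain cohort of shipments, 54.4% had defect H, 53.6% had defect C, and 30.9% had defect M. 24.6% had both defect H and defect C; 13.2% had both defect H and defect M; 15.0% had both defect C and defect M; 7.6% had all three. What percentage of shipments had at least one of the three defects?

Apply inclusion-exclusion:
P(≥1) = 54.4 + 53.6 + 30.9 − 24.6 − 13.2 − 15.0 + 7.6 = 93.7%

93.7%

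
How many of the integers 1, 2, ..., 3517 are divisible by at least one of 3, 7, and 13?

1661

Using inclusion–exclusion:
floor(3517/3) + floor(3517/7) + floor(3517/13) − floor(3517/21) − floor(3517/39) − floor(3517/91) + floor(3517/273) = 1172 + 502 + 270 − 167 − 90 − 38 + 12 = 1661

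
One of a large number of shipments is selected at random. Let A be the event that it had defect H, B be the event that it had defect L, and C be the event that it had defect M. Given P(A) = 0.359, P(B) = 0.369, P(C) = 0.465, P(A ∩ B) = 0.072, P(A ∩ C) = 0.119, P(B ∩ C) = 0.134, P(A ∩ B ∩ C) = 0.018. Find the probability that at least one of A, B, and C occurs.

P(A ∪ B ∪ C) = 0.359 + 0.369 + 0.465 − 0.072 − 0.119 − 0.134 + 0.018 = 0.886

0.886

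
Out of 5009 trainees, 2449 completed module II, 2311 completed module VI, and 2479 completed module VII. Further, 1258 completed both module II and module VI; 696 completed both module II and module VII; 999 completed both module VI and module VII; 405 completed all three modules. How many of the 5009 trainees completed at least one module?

Apply inclusion-exclusion:
N(≥1) = 2449 + 2311 + 2479 − 1258 − 696 − 999 + 405 = 4691

4691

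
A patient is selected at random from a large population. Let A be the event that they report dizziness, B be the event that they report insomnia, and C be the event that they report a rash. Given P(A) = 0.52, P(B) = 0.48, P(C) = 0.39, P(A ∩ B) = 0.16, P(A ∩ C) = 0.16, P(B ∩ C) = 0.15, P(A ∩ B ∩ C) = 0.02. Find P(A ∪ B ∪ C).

P(A ∪ B ∪ C) = 0.52 + 0.48 + 0.39 − 0.16 − 0.16 − 0.15 + 0.02 = 0.94

0.94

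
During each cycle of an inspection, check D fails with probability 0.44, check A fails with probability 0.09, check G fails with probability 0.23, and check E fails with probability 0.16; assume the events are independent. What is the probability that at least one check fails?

0.67039072

Since the events are independent, P(none) is the product of the individual non-occurrence probabilities.
P(none) = (1 − 0.44) × (1 − 0.09) × (1 − 0.23) × (1 − 0.16) = 0.56 × 0.91 × 0.77 × 0.84 = 0.32960928
P(at least one) = 1 − 0.32960928 = 0.67039072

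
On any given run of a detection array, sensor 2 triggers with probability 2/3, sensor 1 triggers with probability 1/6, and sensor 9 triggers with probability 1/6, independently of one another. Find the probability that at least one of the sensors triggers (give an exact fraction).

P(none) = (1 − 2/3) × (1 − 1/6) × (1 − 1/6) = 1/3 × 5/6 × 5/6 = 25/108
P(at least one) = 1 − 25/108 = 83/108

83/108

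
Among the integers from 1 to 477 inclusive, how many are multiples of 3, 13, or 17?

Apply inclusion-exclusion:
⌊477/3⌋ + ⌊477/13⌋ + ⌊477/17⌋ − ⌊477/39⌋ − ⌊477/51⌋ − ⌊477/221⌋ + ⌊477/663⌋ = 159 + 36 + 28 − 12 − 9 − 2 + 0 = 200

200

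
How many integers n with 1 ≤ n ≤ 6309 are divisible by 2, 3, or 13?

Inclusion–exclusion gives
⌊6309/2⌋ + ⌊6309/3⌋ + ⌊6309/13⌋ − ⌊6309/6⌋ − ⌊6309/26⌋ − ⌊6309/39⌋ + ⌊6309/78⌋ = 3154 + 2103 + 485 − 1051 − 242 − 161 + 80 = 4368

4368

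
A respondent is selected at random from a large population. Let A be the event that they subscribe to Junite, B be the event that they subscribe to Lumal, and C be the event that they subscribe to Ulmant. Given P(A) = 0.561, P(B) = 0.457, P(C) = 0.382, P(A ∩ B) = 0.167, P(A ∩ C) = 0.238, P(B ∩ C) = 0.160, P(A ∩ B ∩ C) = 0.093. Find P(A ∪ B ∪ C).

Apply inclusion-exclusion:
P(A ∪ B ∪ C) = 0.561 + 0.457 + 0.382 − 0.167 − 0.238 − 0.160 + 0.093 = 0.928

0.928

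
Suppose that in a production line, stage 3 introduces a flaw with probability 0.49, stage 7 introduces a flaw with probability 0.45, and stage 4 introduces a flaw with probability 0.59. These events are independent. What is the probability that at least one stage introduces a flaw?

0.884995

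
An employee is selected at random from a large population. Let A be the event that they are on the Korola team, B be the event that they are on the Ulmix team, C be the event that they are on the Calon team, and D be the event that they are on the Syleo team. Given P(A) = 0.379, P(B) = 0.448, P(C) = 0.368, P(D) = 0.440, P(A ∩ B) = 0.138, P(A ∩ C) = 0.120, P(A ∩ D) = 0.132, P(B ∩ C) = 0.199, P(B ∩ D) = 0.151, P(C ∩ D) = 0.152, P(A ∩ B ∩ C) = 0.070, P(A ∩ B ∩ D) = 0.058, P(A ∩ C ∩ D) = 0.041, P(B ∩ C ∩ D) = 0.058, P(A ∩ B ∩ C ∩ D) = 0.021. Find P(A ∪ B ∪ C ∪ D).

0.949

By inclusion–exclusion:
P(A ∪ B ∪ C ∪ D) = 0.379 + 0.448 + 0.368 + 0.440 − 0.138 − 0.120 − 0.132 − 0.199 − 0.151 − 0.152 + 0.070 + 0.058 + 0.041 + 0.058 − 0.021 = 0.949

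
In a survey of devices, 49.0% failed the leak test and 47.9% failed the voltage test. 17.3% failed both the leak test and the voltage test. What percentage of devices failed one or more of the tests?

79.6%

By inclusion-exclusion,
P(at least one) = 49.0 + 47.9 − 17.3 = 79.6%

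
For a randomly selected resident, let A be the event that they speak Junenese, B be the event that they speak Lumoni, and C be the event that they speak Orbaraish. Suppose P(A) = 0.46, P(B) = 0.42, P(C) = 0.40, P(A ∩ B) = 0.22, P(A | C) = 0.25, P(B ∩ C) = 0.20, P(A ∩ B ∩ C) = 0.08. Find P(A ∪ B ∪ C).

0.84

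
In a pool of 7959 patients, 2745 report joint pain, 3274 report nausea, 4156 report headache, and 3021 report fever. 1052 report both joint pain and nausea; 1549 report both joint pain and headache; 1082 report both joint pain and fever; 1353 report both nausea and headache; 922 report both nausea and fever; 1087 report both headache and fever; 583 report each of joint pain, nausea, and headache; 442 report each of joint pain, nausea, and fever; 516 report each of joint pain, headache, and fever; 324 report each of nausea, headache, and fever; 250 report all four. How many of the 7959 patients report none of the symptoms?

193

N(≥1) = 2745 + 3274 + 4156 + 3021 − 1052 − 1549 − 1082 − 1353 − 922 − 1087 + 583 + 442 + 516 + 324 − 250 = 7766
None: 7959 − 7766 = 193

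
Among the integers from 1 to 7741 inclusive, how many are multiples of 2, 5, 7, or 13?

5290

Using inclusion–exclusion:
3870 + 1548 + 1105 + 595 − 774 − 552 − 297 − 221 − 119 − 85 + 110 + 59 + 42 + 17 − 8 = 5290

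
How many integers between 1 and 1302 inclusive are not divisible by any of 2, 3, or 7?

372

⌊1302/2⌋ + ⌊1302/3⌋ + ⌊1302/7⌋ − ⌊1302/6⌋ − ⌊1302/14⌋ − ⌊1302/21⌋ + ⌊1302/42⌋ = 651 + 434 + 186 − 217 − 93 − 62 + 31 = 930
1302 − 930 = 372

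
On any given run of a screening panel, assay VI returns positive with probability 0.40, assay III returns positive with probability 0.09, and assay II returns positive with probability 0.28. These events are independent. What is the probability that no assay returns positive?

0.39312

P(none) = (1 − 0.40) × (1 − 0.09) × (1 − 0.28) = 0.60 × 0.91 × 0.72 = 0.39312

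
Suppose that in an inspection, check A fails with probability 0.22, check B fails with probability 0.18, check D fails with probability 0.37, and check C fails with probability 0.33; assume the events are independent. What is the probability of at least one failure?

P(none) = (1 − 0.22) × (1 − 0.18) × (1 − 0.37) × (1 − 0.33) = 0.78 × 0.82 × 0.63 × 0.67 = 0.26997516
P(at least one) = 1 − 0.26997516 = 0.73002484

0.73002484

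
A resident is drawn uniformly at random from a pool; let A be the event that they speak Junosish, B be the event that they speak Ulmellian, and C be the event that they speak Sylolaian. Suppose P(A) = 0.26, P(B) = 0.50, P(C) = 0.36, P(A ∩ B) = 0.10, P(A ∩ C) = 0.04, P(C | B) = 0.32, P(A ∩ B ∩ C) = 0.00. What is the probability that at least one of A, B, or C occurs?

0.82

P(B ∩ C) = P(B)·P(C|B) = 0.50 × 0.32 = 0.16
By inclusion-exclusion,
P(A ∪ B ∪ C) = 0.26 + 0.50 + 0.36 − 0.10 − 0.04 − 0.16 + 0.00 = 0.82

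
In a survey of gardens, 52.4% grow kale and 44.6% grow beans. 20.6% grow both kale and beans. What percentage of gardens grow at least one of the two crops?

76.4%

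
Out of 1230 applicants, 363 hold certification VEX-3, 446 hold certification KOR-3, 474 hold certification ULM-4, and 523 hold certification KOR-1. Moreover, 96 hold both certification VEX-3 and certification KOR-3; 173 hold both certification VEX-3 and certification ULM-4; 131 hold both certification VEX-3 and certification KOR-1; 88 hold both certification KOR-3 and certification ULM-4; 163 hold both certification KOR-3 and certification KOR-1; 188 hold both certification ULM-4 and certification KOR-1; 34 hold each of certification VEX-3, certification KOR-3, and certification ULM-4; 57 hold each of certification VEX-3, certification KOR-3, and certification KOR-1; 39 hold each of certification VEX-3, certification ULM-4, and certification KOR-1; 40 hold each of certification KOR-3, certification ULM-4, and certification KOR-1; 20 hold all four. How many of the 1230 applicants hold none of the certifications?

113

|at least one| = 363 + 446 + 474 + 523 − 96 − 173 − 131 − 88 − 163 − 188 + 34 + 57 + 39 + 40 − 20 = 1117
None: 1230 − 1117 = 113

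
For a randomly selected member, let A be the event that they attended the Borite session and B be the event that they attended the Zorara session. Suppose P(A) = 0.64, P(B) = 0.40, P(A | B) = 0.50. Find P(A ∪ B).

P(A ∩ B) = P(B)·P(A|B) = 0.40 × 0.50 = 0.20
P(A ∪ B) = 0.64 + 0.40 − 0.20 = 0.84

0.84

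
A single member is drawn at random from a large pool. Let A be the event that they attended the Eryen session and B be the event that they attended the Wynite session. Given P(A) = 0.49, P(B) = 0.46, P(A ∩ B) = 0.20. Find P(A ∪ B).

0.75

Apply inclusion-exclusion:
P(A ∪ B) = 0.49 + 0.46 − 0.20 = 0.75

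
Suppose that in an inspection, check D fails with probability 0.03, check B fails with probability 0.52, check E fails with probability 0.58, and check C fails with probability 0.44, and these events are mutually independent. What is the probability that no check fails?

P(none) = (1 − 0.03) × (1 − 0.52) × (1 − 0.58) × (1 − 0.44) = 0.97 × 0.48 × 0.42 × 0.56 = 0.10950912

0.10950912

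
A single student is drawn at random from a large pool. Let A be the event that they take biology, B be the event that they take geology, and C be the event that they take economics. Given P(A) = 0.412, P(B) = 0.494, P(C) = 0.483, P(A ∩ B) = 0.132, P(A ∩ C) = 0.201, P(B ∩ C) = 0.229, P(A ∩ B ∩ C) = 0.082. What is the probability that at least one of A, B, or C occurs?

By inclusion-exclusion,
P(A ∪ B ∪ C) = 0.412 + 0.494 + 0.483 − 0.132 − 0.201 − 0.229 + 0.082 = 0.909

0.909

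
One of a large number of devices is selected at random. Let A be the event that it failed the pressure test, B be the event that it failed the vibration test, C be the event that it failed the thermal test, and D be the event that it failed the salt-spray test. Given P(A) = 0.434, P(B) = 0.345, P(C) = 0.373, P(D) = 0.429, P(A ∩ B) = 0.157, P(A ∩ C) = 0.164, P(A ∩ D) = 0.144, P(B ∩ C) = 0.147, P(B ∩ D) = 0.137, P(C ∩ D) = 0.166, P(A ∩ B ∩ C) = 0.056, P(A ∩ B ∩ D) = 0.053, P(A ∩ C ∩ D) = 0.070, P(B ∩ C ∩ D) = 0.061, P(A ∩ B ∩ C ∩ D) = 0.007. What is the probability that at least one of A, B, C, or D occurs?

Apply inclusion-exclusion:
P(A ∪ B ∪ C ∪ D) = 0.434 + 0.345 + 0.373 + 0.429 − 0.157 − 0.164 − 0.144 − 0.147 − 0.137 − 0.166 + 0.056 + 0.053 + 0.070 + 0.061 − 0.007 = 0.899

0.899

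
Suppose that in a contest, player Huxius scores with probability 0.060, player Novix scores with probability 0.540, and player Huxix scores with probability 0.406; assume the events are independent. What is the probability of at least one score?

Since the events are independent, P(none) is the product of the individual non-occurrence probabilities.
P(none) = (1 − 0.060) × (1 − 0.540) × (1 − 0.406) = 0.940 × 0.460 × 0.594 = 0.2568456
P(at least one) = 1 − 0.2568456 = 0.7431544

0.7431544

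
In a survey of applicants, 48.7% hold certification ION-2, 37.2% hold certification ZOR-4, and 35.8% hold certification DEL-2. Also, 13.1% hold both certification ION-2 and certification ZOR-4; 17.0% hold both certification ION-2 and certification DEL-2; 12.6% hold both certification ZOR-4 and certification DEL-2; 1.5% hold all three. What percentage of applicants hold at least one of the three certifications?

80.5%

Using inclusion–exclusion:
P(at least one) = 48.7 + 37.2 + 35.8 − 13.1 − 17.0 − 12.6 + 1.5 = 80.5%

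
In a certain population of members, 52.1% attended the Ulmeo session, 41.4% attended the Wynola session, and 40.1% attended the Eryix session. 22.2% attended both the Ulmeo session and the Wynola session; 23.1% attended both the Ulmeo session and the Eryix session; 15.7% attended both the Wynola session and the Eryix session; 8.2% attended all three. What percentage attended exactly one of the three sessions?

36.2%

By inclusion–exclusion (exactly-one form):
P(exactly one) = 52.1 + 41.4 + 40.1 − 2·22.2 − 2·23.1 − 2·15.7 + 3·8.2 = 36.2%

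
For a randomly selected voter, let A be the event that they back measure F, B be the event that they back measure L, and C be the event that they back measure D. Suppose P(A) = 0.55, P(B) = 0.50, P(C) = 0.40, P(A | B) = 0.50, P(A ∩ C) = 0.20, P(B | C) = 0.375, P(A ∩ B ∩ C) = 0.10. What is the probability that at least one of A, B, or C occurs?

0.95

P(A ∩ B) = P(B)·P(A|B) = 0.50 × 0.50 = 0.25
P(B ∩ C) = P(C)·P(B|C) = 0.40 × 0.375 = 0.15
Inclusion–exclusion gives
P(A ∪ B ∪ C) = 0.55 + 0.50 + 0.40 − 0.25 − 0.20 − 0.15 + 0.10 = 0.95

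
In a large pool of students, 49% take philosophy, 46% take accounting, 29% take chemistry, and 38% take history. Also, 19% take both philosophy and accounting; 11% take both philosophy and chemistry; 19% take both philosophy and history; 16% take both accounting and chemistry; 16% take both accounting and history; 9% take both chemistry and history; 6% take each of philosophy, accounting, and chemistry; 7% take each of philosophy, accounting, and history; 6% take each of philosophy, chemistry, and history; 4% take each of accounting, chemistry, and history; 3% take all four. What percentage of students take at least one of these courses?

P(at least one) = 49 + 46 + 29 + 38 − 19 − 11 − 19 − 16 − 16 − 9 + 6 + 7 + 6 + 4 − 3 = 92%

92%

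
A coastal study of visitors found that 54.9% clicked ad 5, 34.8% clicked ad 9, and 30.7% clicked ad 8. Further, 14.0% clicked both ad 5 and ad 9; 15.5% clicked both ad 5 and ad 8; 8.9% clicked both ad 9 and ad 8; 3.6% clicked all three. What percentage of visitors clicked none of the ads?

14.4%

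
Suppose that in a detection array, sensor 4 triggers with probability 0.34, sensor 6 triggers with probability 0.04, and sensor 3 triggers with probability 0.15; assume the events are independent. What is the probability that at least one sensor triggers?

0.46144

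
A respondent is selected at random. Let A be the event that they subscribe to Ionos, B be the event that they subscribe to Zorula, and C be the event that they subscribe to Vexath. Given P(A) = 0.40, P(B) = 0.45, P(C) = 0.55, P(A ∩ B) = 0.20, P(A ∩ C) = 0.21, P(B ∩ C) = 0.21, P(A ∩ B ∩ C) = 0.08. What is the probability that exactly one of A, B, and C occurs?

Using the inclusion–exclusion count for exactly one event:
P(exactly one) = 0.40 + 0.45 + 0.55 − 2·0.20 − 2·0.21 − 2·0.21 + 3·0.08 = 0.40

0.40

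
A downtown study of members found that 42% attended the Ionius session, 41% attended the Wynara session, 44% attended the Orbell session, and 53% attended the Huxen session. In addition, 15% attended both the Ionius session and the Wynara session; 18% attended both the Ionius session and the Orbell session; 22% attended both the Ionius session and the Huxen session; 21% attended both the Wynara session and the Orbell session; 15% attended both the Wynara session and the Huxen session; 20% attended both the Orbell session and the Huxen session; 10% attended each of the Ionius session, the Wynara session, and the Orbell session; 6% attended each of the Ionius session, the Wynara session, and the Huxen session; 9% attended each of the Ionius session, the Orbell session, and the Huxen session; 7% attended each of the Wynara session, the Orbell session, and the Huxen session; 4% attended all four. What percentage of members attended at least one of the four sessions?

Inclusion–exclusion gives
P(union) = 42 + 41 + 44 + 53 − 15 − 18 − 22 − 21 − 15 − 20 + 10 + 6 + 9 + 7 − 4 = 97%

97%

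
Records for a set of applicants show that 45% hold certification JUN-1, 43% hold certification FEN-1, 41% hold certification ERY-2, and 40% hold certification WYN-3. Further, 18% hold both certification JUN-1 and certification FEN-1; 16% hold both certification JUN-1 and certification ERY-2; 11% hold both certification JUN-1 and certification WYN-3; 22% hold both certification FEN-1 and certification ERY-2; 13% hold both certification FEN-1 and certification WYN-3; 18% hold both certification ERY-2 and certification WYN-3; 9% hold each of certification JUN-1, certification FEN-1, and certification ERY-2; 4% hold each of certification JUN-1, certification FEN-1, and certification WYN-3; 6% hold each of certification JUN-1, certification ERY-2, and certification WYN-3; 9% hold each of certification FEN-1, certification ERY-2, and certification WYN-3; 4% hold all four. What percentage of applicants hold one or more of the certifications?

95%

P(at least one) = 45 + 43 + 41 + 40 − 18 − 16 − 11 − 22 − 13 − 18 + 9 + 4 + 6 + 9 − 4 = 95%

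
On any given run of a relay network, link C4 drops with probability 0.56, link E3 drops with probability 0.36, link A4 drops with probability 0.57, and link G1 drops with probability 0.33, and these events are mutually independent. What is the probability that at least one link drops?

Independence gives P(none) = ∏(1 − pᵢ).
P(none) = (1 − 0.56) × (1 − 0.36) × (1 − 0.57) × (1 − 0.33) = 0.44 × 0.64 × 0.43 × 0.67 = 0.08112896
P(at least one) = 1 − 0.08112896 = 0.91887104

0.91887104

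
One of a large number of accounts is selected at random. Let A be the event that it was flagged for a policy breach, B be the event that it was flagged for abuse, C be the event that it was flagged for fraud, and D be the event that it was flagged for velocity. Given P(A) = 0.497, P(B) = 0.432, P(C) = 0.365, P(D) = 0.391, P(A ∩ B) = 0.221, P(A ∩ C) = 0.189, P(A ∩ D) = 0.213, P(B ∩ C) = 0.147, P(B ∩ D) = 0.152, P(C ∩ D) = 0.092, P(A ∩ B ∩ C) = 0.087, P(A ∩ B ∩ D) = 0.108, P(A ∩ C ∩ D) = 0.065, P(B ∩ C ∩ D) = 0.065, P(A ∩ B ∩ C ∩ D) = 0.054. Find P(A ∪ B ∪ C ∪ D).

Apply inclusion-exclusion:
P(A ∪ B ∪ C ∪ D) = 0.497 + 0.432 + 0.365 + 0.391 − 0.221 − 0.189 − 0.213 − 0.147 − 0.152 − 0.092 + 0.087 + 0.108 + 0.065 + 0.065 − 0.054 = 0.942

0.942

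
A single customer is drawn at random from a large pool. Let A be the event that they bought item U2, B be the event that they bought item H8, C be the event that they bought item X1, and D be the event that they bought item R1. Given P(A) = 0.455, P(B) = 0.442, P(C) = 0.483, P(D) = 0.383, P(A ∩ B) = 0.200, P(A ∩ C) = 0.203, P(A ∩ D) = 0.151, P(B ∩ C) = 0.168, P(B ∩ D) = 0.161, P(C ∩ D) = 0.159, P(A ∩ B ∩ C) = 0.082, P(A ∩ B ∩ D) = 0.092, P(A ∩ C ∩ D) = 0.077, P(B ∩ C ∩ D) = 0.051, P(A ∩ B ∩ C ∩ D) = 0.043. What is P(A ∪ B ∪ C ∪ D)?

0.980

Using inclusion–exclusion:
P(A ∪ B ∪ C ∪ D) = 0.455 + 0.442 + 0.483 + 0.383 − 0.200 − 0.203 − 0.151 − 0.168 − 0.161 − 0.159 + 0.082 + 0.092 + 0.077 + 0.051 − 0.043 = 0.980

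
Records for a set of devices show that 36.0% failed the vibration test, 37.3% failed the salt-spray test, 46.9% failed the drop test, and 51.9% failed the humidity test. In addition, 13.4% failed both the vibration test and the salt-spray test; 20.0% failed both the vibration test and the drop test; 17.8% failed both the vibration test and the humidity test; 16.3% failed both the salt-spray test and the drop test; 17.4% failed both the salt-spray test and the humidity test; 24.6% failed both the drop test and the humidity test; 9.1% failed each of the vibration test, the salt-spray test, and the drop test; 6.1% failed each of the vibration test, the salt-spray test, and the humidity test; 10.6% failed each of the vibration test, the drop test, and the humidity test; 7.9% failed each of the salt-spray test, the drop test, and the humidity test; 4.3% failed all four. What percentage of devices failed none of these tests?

Inclusion–exclusion gives
P(≥1) = 36.0 + 37.3 + 46.9 + 51.9 − 13.4 − 20.0 − 17.8 − 16.3 − 17.4 − 24.6 + 9.1 + 6.1 + 10.6 + 7.9 − 4.3 = 92.0%
P(none) = 100% − 92.0% = 8.0%

8.0%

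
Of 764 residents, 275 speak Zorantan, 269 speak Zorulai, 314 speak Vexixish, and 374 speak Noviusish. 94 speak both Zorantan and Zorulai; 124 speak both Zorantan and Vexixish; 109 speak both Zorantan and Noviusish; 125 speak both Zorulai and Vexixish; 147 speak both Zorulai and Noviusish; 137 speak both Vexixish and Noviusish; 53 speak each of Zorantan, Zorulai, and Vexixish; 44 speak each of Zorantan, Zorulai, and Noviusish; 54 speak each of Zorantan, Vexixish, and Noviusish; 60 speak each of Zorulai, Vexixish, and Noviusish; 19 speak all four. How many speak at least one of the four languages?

|at least one| = 275 + 269 + 314 + 374 − 94 − 124 − 109 − 125 − 147 − 137 + 53 + 44 + 54 + 60 − 19 = 688

688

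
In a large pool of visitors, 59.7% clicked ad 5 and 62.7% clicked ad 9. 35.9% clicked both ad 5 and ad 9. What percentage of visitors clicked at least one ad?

By inclusion-exclusion,
P(≥1) = 59.7 + 62.7 − 35.9 = 86.5%

86.5%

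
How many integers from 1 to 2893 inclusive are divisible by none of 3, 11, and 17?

Using inclusion–exclusion:
964 + 263 + 170 − 87 − 56 − 15 + 5 = 1244
2893 − 1244 = 1649

1649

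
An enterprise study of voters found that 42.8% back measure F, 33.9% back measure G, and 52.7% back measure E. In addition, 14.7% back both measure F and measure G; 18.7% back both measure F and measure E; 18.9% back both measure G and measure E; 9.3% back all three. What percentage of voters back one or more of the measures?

P(at least one) = 42.8 + 33.9 + 52.7 − 14.7 − 18.7 − 18.9 + 9.3 = 86.4%

86.4%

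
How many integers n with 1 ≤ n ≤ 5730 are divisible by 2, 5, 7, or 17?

Inclusion–exclusion gives
⌊5730/2⌋ + ⌊5730/5⌋ + ⌊5730/7⌋ + ⌊5730/17⌋ − ⌊5730/10⌋ − ⌊5730/14⌋ − ⌊5730/34⌋ − ⌊5730/35⌋ − ⌊5730/85⌋ − ⌊5730/119⌋ + ⌊5730/70⌋ + ⌊5730/170⌋ + ⌊5730/238⌋ + ⌊5730/595⌋ − ⌊5730/1190⌋ = 2865 + 1146 + 818 + 337 − 573 − 409 − 168 − 163 − 67 − 48 + 81 + 33 + 24 + 9 − 4 = 3881

3881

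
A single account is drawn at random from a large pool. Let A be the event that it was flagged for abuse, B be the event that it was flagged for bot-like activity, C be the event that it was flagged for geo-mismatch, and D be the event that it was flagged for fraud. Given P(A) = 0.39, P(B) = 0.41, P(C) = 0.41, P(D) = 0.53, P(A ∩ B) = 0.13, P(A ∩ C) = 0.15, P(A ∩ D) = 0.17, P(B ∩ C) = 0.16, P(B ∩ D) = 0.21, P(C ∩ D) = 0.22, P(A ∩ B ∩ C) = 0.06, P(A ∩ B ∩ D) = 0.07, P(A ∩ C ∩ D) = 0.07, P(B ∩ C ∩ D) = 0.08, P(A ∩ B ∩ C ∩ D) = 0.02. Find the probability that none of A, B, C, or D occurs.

0.04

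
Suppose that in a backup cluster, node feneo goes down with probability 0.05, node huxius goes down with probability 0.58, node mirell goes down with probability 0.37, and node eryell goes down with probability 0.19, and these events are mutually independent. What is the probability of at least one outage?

0.7963903

P(none) = (1 − 0.05) × (1 − 0.58) × (1 − 0.37) × (1 − 0.19) = 0.95 × 0.42 × 0.63 × 0.81 = 0.2036097
P(at least one) = 1 − 0.2036097 = 0.7963903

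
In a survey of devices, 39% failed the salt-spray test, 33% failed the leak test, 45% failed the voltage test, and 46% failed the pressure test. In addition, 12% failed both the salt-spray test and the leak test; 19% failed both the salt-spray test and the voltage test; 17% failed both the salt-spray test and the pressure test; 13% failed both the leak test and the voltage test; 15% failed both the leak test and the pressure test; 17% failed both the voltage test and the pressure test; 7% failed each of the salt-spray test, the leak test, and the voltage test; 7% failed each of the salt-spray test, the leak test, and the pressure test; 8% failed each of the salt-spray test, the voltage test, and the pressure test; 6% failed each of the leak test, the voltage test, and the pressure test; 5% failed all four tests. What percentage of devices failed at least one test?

93%

By inclusion-exclusion,
P(union) = 39 + 33 + 45 + 46 − 12 − 19 − 17 − 13 − 15 − 17 + 7 + 7 + 8 + 6 − 5 = 93%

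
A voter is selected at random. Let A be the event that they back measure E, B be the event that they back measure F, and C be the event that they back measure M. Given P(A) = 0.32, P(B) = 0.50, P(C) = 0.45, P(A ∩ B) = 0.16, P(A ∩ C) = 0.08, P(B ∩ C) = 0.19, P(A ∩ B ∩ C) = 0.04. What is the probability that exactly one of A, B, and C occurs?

P(exactly one) = 0.32 + 0.50 + 0.45 − 2·0.16 − 2·0.08 − 2·0.19 + 3·0.04 = 0.53

0.53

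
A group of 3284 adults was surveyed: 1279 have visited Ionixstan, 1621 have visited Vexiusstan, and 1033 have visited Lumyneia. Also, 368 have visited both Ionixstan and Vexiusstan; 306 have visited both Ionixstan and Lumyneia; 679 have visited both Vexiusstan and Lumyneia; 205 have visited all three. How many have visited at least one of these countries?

2785

N(≥1) = 1279 + 1621 + 1033 − 368 − 306 − 679 + 205 = 2785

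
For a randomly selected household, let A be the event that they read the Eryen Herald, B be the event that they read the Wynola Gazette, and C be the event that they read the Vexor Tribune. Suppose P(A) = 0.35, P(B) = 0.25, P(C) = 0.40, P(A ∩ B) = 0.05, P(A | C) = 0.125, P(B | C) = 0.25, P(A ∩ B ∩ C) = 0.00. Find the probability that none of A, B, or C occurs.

P(A ∩ C) = P(C)·P(A|C) = 0.40 × 0.125 = 0.05
P(B ∩ C) = P(C)·P(B|C) = 0.40 × 0.25 = 0.10
P(A ∪ B ∪ C) = 0.35 + 0.25 + 0.40 − 0.05 − 0.05 − 0.10 + 0.00 = 0.80
P(none) = 1 − 0.80 = 0.20

0.20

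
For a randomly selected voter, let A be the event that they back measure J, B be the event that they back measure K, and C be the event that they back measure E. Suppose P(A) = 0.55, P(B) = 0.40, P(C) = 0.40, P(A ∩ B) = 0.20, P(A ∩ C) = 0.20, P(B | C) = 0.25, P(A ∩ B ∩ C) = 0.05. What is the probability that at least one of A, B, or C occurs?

0.90

P(B ∩ C) = P(C)·P(B|C) = 0.40 × 0.25 = 0.10
By inclusion–exclusion:
P(A ∪ B ∪ C) = 0.55 + 0.40 + 0.40 − 0.20 − 0.20 − 0.10 + 0.05 = 0.90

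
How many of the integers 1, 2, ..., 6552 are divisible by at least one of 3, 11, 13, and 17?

3102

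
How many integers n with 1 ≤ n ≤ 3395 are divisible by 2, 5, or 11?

1697 + 679 + 308 − 339 − 154 − 61 + 30 = 2160

2160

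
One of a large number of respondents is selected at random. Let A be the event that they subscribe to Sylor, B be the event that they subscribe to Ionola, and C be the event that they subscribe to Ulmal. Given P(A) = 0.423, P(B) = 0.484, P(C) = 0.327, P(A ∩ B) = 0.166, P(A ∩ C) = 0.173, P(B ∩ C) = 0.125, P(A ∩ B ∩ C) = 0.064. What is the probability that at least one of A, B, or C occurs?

0.834

By inclusion–exclusion:
P(A ∪ B ∪ C) = 0.423 + 0.484 + 0.327 − 0.166 − 0.173 − 0.125 + 0.064 = 0.834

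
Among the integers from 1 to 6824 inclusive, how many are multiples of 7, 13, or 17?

⌊6824/7⌋ + ⌊6824/13⌋ + ⌊6824/17⌋ − ⌊6824/91⌋ − ⌊6824/119⌋ − ⌊6824/221⌋ + ⌊6824/1547⌋ = 974 + 524 + 401 − 74 − 57 − 30 + 4 = 1742

1742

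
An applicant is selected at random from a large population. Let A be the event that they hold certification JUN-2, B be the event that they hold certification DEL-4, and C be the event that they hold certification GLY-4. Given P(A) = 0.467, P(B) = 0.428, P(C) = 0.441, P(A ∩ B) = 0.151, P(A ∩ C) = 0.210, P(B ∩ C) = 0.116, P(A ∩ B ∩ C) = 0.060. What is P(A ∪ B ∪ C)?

0.919

P(A ∪ B ∪ C) = 0.467 + 0.428 + 0.441 − 0.151 − 0.210 − 0.116 + 0.060 = 0.919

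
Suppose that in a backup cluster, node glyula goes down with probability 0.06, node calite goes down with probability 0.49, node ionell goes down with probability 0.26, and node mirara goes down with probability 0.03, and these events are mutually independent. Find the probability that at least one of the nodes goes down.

0.65588668

Independence gives P(none) = ∏(1 − pᵢ).
P(none) = (1 − 0.06) × (1 − 0.49) × (1 − 0.26) × (1 − 0.03) = 0.94 × 0.51 × 0.74 × 0.97 = 0.34411332
P(at least one) = 1 − 0.34411332 = 0.65588668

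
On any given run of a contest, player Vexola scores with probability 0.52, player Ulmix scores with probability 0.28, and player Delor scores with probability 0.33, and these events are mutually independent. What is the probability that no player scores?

0.231552

P(none) = (1 − 0.52) × (1 − 0.28) × (1 − 0.33) = 0.48 × 0.72 × 0.67 = 0.231552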